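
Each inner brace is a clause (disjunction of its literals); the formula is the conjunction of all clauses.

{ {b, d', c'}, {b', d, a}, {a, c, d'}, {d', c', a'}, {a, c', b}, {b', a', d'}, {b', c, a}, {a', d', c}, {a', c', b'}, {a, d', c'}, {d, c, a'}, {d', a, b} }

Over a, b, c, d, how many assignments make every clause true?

There are 2^4 = 16 truth assignments over (a, b, c, d).
Check each against the 12 clauses (columns in the order a, b, c, d):
  F F F F  ✓ satisfies all
  F F F T  ✗ fails (a + c + d')
  F F T F  ✗ fails (a + c' + b)
  F F T T  ✗ fails (b + d' + c')
  F T F F  ✗ fails (b' + d + a)
  F T F T  ✗ fails (a + c + d')
  F T T F  ✗ fails (b' + d + a)
  F T T T  ✗ fails (a + d' + c')
  T F F F  ✗ fails (d + c + a')
  T F F T  ✗ fails (a' + d' + c)
  T F T F  ✓ satisfies all
  T F T T  ✗ fails (b + d' + c')
  T T F F  ✗ fails (d + c + a')
  T T F T  ✗ fails (b' + a' + d')
  T T T F  ✗ fails (a' + c' + b')
  T T T T  ✗ fails (d' + c' + a')
2 of the 16 rows are models.

2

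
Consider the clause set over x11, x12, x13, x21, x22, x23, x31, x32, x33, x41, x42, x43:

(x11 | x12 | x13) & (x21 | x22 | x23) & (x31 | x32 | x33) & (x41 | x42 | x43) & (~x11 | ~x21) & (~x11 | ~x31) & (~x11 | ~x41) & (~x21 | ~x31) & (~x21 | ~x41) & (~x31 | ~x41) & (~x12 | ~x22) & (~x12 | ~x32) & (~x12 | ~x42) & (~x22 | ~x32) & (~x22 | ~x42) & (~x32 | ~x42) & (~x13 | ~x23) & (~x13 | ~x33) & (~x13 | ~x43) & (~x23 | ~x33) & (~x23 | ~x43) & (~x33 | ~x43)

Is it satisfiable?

Unsatisfiable

Suppose x11 = 0.
Suppose x12 = 1.
Unit clause (~x22) forces x22 = 0.
Unit clause (~x32) forces x32 = 0.
Unit clause (~x42) forces x42 = 0.
Suppose x21 = 1.
Unit clause (~x31) forces x31 = 0.
Unit clause (x33) forces x33 = 1.
Unit clause (~x41) forces x41 = 0.
Unit clause (x43) forces x43 = 1.
But (~x43) is also a unit clause — contradiction.
Undo x21 and try x21 = 0.
Unit clause (x23) forces x23 = 1.
Unit clause (~x13) forces x13 = 0.
Unit clause (~x33) forces x33 = 0.
Unit clause (x31) forces x31 = 1.
Unit clause (~x41) forces x41 = 0.
Unit clause (x43) forces x43 = 1.
But (~x43) is also a unit clause — contradiction.
Both values of x21 lead to a conflict.
Undo x12 and try x12 = 0.
Unit clause (x13) forces x13 = 1.
Unit clause (~x23) forces x23 = 0.
Unit clause (~x33) forces x33 = 0.
Unit clause (~x43) forces x43 = 0.
Suppose x21 = 1.
Unit clause (~x31) forces x31 = 0.
Unit clause (x32) forces x32 = 1.
Unit clause (~x41) forces x41 = 0.
Unit clause (x42) forces x42 = 1.
But (~x42) is also a unit clause — contradiction.
Undo x21 and try x21 = 0.
Unit clause (x22) forces x22 = 1.
Unit clause (~x32) forces x32 = 0.
Unit clause (x31) forces x31 = 1.
Unit clause (~x41) forces x41 = 0.
Unit clause (x42) forces x42 = 1.
But (~x42) is also a unit clause — contradiction.
Both values of x21 lead to a conflict.
Both values of x12 lead to a conflict.
Undo x11 and try x11 = 1.
Unit clause (~x21) forces x21 = 0.
Unit clause (~x31) forces x31 = 0.
Unit clause (~x41) forces x41 = 0.
Suppose x22 = 1.
Unit clause (~x12) forces x12 = 0.
Unit clause (~x32) forces x32 = 0.
Unit clause (x33) forces x33 = 1.
Unit clause (~x42) forces x42 = 0.
Unit clause (x43) forces x43 = 1.
But (~x43) is also a unit clause — contradiction.
Undo x22 and try x22 = 0.
Unit clause (x23) forces x23 = 1.
Unit clause (~x13) forces x13 = 0.
Unit clause (~x33) forces x33 = 0.
Unit clause (x32) forces x32 = 1.
Unit clause (~x12) forces x12 = 0.
Unit clause (~x42) forces x42 = 0.
Unit clause (x43) forces x43 = 1.
But (~x43) is also a unit clause — contradiction.
Both values of x22 lead to a conflict.
Both values of x11 lead to a conflict.
No assignment satisfies every clause.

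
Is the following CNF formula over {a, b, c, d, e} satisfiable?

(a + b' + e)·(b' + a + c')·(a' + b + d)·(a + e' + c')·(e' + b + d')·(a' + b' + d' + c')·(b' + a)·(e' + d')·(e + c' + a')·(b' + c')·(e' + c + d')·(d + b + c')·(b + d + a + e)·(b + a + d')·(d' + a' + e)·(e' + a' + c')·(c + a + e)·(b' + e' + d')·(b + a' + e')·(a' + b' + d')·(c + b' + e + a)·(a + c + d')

Yes, satisfiable

Try b = 1.
The clause (a) is unit, so a = 1.
The clause (c') is unit, so c = 0.
The clause (d') is unit, so d = 0.
Every clause is now satisfied; e is unconstrained.
A satisfying assignment: a ↦ 1; b ↦ 1; c ↦ 0; d ↦ 0; e ↦ 1.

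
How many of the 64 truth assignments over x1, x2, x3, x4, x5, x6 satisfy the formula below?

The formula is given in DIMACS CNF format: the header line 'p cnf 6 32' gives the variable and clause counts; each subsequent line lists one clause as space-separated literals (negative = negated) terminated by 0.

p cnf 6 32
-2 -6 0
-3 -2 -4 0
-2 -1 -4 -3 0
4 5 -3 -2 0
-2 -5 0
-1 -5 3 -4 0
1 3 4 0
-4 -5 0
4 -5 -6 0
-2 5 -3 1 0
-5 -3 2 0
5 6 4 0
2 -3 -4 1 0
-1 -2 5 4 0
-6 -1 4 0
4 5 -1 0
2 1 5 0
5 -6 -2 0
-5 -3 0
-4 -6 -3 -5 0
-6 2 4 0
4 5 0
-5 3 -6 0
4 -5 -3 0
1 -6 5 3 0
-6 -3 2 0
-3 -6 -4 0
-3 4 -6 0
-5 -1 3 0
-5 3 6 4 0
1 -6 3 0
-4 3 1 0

4

There are 2^6 = 64 truth assignments over (x1, x2, x3, x4, x5, x6).
Split on x1. With x1 = True, the clauses containing x1 are satisfied and ¬x1 drops from the rest; 4 of the 2^5 = 32 assignments to the other variables satisfy what remains.
With x1 = False, by the same count on the reduced clause set, 0 assignments work.
Total: 4 + 0 = 4.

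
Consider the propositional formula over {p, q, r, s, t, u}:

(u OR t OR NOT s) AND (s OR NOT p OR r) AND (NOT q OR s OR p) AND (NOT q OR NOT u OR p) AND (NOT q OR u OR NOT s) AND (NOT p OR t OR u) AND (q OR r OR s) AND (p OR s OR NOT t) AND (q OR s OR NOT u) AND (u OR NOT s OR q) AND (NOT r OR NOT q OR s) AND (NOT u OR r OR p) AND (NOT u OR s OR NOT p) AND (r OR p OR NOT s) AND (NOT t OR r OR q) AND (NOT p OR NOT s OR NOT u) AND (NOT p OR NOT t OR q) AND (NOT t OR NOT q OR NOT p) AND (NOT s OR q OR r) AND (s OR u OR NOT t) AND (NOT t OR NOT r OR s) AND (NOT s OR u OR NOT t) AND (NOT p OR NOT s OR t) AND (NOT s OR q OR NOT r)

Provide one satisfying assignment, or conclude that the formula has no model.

p: false, q: false, r: true, s: false, t: false, u: false

Suppose u = false.
Suppose t = false.
Unit clause (NOT s) forces s = false.
Unit clause (NOT p) forces p = false.
Unit clause (NOT q) forces q = false.
Unit clause (r) forces r = true.
All clauses are satisfied.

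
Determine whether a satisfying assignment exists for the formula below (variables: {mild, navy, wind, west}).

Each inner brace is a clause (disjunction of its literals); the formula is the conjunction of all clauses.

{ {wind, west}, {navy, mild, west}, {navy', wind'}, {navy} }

The clause (navy) is unit, so navy = 1.
The clause (wind') is unit, so wind = 0.
The clause (west) is unit, so west = 1.
Every clause is now satisfied; mild is unconstrained.
A satisfying assignment: mild: 0, navy: 1, wind: 0, west: 1.

Satisfiable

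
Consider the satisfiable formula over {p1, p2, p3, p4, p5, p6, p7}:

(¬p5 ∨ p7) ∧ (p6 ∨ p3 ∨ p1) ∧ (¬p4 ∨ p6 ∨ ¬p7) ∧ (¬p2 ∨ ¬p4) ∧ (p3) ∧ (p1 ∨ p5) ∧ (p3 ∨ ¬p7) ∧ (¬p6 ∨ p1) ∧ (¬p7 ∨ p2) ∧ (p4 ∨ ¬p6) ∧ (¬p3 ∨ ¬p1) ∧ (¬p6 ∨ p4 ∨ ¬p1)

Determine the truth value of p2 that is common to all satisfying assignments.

Suppose p2 = False.
(p3) alone gives p3 = True.
(¬p7) alone gives p7 = False.
(¬p5) alone gives p5 = False.
(p1) alone gives p1 = True.
Now (¬p1) is unsatisfied and unit — conflict.
So every satisfying assignment has p2 = True.

True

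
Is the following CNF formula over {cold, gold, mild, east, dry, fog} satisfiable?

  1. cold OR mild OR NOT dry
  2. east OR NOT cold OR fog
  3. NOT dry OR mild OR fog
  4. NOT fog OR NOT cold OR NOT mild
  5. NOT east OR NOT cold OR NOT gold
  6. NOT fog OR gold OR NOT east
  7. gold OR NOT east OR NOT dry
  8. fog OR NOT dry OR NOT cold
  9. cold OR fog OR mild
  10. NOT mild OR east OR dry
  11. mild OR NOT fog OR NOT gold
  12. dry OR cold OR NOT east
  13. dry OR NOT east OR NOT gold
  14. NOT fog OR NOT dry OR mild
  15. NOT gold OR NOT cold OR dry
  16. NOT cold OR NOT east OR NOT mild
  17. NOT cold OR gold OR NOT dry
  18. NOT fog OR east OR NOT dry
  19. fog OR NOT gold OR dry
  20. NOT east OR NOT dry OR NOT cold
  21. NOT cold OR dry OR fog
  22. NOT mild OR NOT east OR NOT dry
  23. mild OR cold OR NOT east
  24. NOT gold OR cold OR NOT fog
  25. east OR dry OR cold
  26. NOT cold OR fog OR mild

Try cold = true.
Try east = false.
Unit clause (fog) forces fog = true.
Unit clause (NOT mild) forces mild = false.
Unit clause (NOT gold) forces gold = false.
Unit clause (NOT dry) forces dry = false.
Every clause now holds.
A satisfying assignment: cold=true,  gold=false,  mild=false,  east=false,  dry=false,  fog=true.

Yes, satisfiable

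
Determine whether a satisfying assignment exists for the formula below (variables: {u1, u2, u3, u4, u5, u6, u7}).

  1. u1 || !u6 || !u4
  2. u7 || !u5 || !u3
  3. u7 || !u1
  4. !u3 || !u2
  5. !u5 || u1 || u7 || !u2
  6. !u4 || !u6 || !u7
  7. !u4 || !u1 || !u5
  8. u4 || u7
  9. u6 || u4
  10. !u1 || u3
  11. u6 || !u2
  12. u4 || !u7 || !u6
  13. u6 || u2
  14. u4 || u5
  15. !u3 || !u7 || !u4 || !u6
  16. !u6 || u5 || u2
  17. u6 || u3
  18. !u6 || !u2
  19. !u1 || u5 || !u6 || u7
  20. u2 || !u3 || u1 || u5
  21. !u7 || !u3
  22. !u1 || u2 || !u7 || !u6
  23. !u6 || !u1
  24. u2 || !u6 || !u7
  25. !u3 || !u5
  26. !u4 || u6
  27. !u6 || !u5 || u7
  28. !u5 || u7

Case u7 = true:
Unit clause (!u3) forces u3 = false.
Unit clause (!u1) forces u1 = false.
Unit clause (u6) forces u6 = true.
Unit clause (!u4) forces u4 = false.
That conflicts with the unit clause (u4).
Undo u7 and try u7 = false.
Unit clause (!u1) forces u1 = false.
Unit clause (u4) forces u4 = true.
Unit clause (!u6) forces u6 = false.
That conflicts with the unit clause (u6).
Neither u7 = true nor u7 = false works.
No assignment satisfies every clause.

No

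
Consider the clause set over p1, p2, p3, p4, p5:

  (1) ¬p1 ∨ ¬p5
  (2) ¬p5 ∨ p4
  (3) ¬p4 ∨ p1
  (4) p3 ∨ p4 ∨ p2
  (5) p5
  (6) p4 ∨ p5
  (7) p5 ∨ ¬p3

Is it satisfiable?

Unsatisfiable

(p5) alone gives p5 = True.
(¬p1) alone gives p1 = False.
(p4) alone gives p4 = True.
But (¬p4) is also a unit clause — contradiction.
No assignment satisfies every clause.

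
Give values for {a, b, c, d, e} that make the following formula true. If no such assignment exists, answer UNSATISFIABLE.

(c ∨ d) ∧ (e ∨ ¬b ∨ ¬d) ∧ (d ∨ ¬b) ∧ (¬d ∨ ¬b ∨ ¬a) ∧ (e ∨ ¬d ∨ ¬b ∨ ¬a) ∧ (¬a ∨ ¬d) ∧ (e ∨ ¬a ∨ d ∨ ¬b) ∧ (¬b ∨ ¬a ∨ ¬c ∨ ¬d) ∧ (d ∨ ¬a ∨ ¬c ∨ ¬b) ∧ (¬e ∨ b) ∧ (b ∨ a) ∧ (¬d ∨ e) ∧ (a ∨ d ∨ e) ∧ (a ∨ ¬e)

a: True, b: False, c: True, d: False, e: False

Branch on c: set c = True.
Branch on d: set d = False.
(¬b) alone gives b = False.
(¬e) alone gives e = False.
(a) alone gives a = True.
This assignment satisfies each clause.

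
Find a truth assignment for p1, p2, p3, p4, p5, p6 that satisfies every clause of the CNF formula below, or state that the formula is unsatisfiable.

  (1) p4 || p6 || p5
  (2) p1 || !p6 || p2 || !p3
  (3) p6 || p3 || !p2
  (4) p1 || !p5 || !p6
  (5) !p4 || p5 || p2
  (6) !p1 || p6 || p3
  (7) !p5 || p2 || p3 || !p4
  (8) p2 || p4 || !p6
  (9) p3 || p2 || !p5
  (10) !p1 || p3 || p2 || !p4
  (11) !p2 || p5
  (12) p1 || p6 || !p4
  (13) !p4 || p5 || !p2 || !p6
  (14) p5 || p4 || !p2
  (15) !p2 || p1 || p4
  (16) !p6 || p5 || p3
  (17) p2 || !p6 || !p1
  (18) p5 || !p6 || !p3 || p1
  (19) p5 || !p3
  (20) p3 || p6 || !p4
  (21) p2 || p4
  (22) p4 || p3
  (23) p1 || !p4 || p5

p1 ↦ true,  p2 ↦ true,  p3 ↦ true,  p4 ↦ false,  p5 ↦ true,  p6 ↦ false

Branch on p2: set p2 = true.
Unit clause (p5) forces p5 = true.
Branch on p6: set p6 = false.
Unit clause (p3) forces p3 = true.
Branch on p1: set p1 = true.
All clauses hold; p4 can take either value.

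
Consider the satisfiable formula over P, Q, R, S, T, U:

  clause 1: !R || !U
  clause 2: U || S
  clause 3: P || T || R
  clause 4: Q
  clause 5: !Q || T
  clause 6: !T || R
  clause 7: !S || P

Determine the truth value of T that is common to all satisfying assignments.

True

Suppose T = false.
Unit clause (Q) forces Q = true.
But (!Q) is also a unit clause — contradiction.
So every satisfying assignment has T = True.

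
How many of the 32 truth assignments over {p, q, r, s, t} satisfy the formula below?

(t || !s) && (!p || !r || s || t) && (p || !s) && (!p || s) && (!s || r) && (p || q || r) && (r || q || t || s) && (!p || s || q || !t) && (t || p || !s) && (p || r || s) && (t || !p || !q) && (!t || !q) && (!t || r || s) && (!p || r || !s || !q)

There are 2^5 = 32 truth assignments over (p, q, r, s, t).
Split on q. With q = true, the clauses containing q are satisfied and !q drops from the rest; 1 of the 2^4 = 16 assignments to the other variables satisfy what remains.
With q = false, by the same count on the reduced clause set, 3 assignments work.
Total: 1 + 3 = 4.

4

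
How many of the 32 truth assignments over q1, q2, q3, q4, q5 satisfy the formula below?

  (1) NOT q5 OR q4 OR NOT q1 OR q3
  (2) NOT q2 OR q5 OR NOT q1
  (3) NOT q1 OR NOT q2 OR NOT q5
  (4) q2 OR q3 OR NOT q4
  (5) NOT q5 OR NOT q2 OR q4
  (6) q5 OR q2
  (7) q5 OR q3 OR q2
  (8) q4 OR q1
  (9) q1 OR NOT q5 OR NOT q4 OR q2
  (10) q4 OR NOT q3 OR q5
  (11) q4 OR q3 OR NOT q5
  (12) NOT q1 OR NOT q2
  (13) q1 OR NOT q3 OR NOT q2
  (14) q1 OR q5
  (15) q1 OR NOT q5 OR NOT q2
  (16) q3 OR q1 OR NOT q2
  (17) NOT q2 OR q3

There are 2^5 = 32 truth assignments over (q1, q2, q3, q4, q5).
Split on q4. With q4 = true, the clauses containing q4 are satisfied and NOT q4 drops from the rest; 1 of the 2^4 = 16 assignments to the other variables satisfy what remains.
With q4 = false, by the same count on the reduced clause set, 1 assignment works.
Total: 1 + 1 = 2.

2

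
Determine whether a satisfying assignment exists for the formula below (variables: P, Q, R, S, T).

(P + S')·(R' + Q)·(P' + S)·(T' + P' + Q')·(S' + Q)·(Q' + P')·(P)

(P) alone gives P = 1.
(S) alone gives S = 1.
(Q) alone gives Q = 1.
Now (Q') is unsatisfied and unit — conflict.
No assignment satisfies every clause.

Unsatisfiable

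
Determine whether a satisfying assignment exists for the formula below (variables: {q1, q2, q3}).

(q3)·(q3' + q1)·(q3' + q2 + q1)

Yes

(q3) alone gives q3 = 1.
(q1) alone gives q1 = 1.
All clauses hold; q2 can take either value.
A satisfying assignment: q1 ↦ 1, q2 ↦ 0, q3 ↦ 1.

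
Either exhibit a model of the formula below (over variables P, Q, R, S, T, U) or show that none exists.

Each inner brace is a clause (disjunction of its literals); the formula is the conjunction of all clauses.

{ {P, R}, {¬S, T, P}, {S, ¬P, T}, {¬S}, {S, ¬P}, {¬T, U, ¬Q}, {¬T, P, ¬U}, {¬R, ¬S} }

Unit clause (¬S) forces S = False.
Unit clause (¬P) forces P = False.
Unit clause (R) forces R = True.
Branch on T: set T = True.
Unit clause (¬U) forces U = False.
Unit clause (¬Q) forces Q = False.
This assignment satisfies each clause.

P ↦ False, Q ↦ False, R ↦ True, S ↦ False, T ↦ True, U ↦ False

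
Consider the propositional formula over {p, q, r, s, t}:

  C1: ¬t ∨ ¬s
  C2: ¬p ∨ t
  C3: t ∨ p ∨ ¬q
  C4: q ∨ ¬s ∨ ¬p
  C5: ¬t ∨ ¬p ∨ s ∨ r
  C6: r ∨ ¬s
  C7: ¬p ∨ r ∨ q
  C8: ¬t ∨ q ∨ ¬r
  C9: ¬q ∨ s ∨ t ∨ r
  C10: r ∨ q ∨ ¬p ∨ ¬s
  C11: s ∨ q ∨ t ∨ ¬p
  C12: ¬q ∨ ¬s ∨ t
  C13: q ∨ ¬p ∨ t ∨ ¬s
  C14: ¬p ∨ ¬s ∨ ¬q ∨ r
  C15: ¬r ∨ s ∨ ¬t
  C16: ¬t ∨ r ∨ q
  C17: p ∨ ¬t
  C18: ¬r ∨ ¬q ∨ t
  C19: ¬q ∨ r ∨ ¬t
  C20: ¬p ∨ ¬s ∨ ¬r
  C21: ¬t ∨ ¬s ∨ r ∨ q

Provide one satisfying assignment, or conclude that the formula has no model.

p ↦ False,  q ↦ False,  r ↦ True,  s ↦ True,  t ↦ False

Try t = False.
Unit clause (¬p) forces p = False.
Unit clause (¬q) forces q = False.
Try r = True.
No clause remains; s is free.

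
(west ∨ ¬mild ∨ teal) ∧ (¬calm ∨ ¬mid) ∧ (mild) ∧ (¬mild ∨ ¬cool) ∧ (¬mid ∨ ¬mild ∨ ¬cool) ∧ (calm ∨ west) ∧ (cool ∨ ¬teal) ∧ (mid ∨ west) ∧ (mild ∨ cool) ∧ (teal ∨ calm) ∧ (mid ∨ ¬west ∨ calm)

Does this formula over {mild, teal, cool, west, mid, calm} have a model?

Satisfiable

(mild) alone gives mild = True.
(¬cool) alone gives cool = False.
(¬teal) alone gives teal = False.
(west) alone gives west = True.
(calm) alone gives calm = True.
(¬mid) alone gives mid = False.
All clauses are satisfied.
A satisfying assignment: mild ↦ True, teal ↦ False, cool ↦ False, west ↦ True, mid ↦ False, calm ↦ True.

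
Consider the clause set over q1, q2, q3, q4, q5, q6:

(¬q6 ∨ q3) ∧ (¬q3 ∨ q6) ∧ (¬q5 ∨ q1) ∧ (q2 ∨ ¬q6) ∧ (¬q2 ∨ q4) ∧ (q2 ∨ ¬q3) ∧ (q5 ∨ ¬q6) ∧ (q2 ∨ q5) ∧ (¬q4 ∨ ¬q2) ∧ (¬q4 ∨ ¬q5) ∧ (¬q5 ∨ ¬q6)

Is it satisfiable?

Case q6 = False:
The clause (¬q3) is unit, so q3 = False.
Case q5 = True:
The clause (q1) is unit, so q1 = True.
The clause (¬q4) is unit, so q4 = False.
The clause (¬q2) is unit, so q2 = False.
All clauses are satisfied.
A satisfying assignment: q1: True, q2: False, q3: False, q4: False, q5: True, q6: False.

Yes, satisfiable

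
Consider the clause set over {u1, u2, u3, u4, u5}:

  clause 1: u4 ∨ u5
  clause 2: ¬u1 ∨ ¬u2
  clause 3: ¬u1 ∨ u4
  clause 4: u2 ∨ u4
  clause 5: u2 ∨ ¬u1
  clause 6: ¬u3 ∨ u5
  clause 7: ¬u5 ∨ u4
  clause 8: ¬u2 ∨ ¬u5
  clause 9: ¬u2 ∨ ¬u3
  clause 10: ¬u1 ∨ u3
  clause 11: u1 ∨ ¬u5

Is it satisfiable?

Case u4 = True:
Case u1 = False:
(¬u5) alone gives u5 = False.
(¬u3) alone gives u3 = False.
All clauses hold; u2 can take either value.
A satisfying assignment: u1 ↦ False,  u2 ↦ True,  u3 ↦ False,  u4 ↦ True,  u5 ↦ False.

Yes, satisfiable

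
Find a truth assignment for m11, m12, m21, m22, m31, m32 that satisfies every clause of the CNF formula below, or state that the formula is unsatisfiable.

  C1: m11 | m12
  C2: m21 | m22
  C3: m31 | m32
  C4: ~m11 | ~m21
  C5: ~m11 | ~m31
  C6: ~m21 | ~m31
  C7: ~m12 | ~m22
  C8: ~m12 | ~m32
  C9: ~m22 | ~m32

UNSATISFIABLE

Try m11 = 1.
From the singleton clause (~m21), m21 = 0.
From the singleton clause (m22), m22 = 1.
From the singleton clause (~m31), m31 = 0.
From the singleton clause (m32), m32 = 1.
But (~m32) is also a unit clause — contradiction.
That branch fails; take m11 = 0 instead.
From the singleton clause (m12), m12 = 1.
From the singleton clause (~m22), m22 = 0.
From the singleton clause (m21), m21 = 1.
From the singleton clause (~m31), m31 = 0.
From the singleton clause (m32), m32 = 1.
But (~m32) is also a unit clause — contradiction.
Neither m11 = 1 nor m11 = 0 works.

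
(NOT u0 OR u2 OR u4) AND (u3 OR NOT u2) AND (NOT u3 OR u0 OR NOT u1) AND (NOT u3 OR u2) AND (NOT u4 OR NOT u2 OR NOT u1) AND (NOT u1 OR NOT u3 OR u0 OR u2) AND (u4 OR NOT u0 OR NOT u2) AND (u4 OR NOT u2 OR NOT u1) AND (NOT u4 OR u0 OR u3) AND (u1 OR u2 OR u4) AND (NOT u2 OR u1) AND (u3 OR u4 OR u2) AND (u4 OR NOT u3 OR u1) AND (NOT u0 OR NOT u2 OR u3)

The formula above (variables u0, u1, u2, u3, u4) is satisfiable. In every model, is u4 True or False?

True

Suppose u4 = false.
Branch on u0: set u0 = false.
Branch on u3: set u3 = true.
(NOT u1) alone gives u1 = false.
That conflicts with the unit clause (u1).
That branch fails; take u3 = false instead.
(NOT u2) alone gives u2 = false.
That conflicts with the unit clause (u2).
Either choice for u3 ends in contradiction.
That branch fails; take u0 = true instead.
(u2) alone gives u2 = true.
That conflicts with the unit clause (NOT u2).
Either choice for u0 ends in contradiction.
So every satisfying assignment has u4 = True.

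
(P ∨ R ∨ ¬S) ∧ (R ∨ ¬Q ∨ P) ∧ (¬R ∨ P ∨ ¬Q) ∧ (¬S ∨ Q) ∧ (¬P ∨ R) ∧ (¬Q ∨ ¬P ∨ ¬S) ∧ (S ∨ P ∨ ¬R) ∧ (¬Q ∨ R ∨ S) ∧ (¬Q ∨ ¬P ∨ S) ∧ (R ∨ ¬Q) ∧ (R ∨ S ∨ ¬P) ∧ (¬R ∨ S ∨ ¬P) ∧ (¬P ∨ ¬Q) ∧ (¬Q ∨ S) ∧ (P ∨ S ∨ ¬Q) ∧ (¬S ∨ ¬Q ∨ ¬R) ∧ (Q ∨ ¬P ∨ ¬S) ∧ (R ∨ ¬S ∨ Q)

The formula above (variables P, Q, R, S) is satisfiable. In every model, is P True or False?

False

Suppose P = True.
Unit clause (R) forces R = True.
Unit clause (S) forces S = True.
Unit clause (Q) forces Q = True.
That conflicts with the unit clause (¬Q).
So every satisfying assignment has P = False.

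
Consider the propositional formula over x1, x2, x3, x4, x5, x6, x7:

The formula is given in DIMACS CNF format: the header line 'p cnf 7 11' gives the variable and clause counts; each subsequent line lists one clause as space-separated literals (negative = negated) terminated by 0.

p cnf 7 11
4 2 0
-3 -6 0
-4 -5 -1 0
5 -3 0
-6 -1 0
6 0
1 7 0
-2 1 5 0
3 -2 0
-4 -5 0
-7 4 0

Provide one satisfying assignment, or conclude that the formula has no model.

From the singleton clause (x6), x6 = True.
From the singleton clause (¬x3), x3 = False.
From the singleton clause (¬x1), x1 = False.
From the singleton clause (x7), x7 = True.
From the singleton clause (¬x2), x2 = False.
From the singleton clause (x4), x4 = True.
From the singleton clause (¬x5), x5 = False.
This assignment satisfies each clause.

x1=False, x2=False, x3=False, x4=True, x5=False, x6=True, x7=True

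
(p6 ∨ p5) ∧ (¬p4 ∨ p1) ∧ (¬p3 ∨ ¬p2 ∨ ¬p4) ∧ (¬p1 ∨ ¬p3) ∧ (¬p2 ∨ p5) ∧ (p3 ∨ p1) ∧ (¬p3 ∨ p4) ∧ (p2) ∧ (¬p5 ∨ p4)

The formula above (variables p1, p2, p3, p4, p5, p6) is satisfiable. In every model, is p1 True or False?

Suppose p1 = False.
From the singleton clause (¬p4), p4 = False.
From the singleton clause (p3), p3 = True.
But (¬p3) is also a unit clause — contradiction.
So every satisfying assignment has p1 = True.

True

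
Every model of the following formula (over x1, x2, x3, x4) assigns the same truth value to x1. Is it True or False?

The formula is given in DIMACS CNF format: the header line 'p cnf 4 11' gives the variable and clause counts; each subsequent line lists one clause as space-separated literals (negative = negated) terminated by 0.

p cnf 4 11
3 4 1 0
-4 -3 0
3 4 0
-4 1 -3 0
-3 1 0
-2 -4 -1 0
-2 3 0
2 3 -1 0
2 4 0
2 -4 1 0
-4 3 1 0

Suppose x1 = False.
The clause (¬x3) is unit, so x3 = False.
The clause (x4) is unit, so x4 = True.
Now (¬x4) is unsatisfied and unit — conflict.
So every satisfying assignment has x1 = True.

True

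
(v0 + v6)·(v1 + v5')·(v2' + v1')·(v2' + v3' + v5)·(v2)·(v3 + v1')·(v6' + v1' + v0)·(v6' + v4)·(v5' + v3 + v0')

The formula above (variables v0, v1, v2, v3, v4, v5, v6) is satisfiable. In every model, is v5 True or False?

Suppose v5 = 1.
From the singleton clause (v1), v1 = 1.
From the singleton clause (v2'), v2 = 0.
Now (v2) is unsatisfied and unit — conflict.
So every satisfying assignment has v5 = False.

False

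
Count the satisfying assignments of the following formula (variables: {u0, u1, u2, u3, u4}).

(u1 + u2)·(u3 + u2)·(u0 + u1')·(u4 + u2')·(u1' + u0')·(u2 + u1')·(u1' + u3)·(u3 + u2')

2

There are 2^5 = 32 truth assignments over (u0, u1, u2, u3, u4).
Split on u4. With u4 = 1, the clauses containing u4 are satisfied and u4' drops from the rest; 2 of the 2^4 = 16 assignments to the other variables satisfy what remains.
With u4 = 0, by the same count on the reduced clause set, 0 assignments work.
(One model: u0=F, u1=F, u2=T, u3=T, u4=T.)
Total: 2 + 0 = 2.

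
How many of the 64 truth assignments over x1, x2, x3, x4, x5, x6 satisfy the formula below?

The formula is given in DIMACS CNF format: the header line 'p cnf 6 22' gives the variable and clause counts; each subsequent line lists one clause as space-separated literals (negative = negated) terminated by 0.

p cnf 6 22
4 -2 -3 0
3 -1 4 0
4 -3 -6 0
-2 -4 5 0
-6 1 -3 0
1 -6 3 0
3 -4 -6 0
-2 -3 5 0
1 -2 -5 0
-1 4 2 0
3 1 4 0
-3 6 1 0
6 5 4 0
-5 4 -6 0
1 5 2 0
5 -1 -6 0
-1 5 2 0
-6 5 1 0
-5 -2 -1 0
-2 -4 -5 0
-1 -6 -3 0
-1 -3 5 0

3

There are 2^6 = 64 truth assignments over (x1, x2, x3, x4, x5, x6).
Split on x5. With x5 = True, the clauses containing x5 are satisfied and ¬x5 drops from the rest; 3 of the 2^5 = 32 assignments to the other variables satisfy what remains.
With x5 = False, by the same count on the reduced clause set, 0 assignments work.
(One model: x1=F, x2=F, x3=F, x4=T, x5=T, x6=F.)
Total: 3 + 0 = 3.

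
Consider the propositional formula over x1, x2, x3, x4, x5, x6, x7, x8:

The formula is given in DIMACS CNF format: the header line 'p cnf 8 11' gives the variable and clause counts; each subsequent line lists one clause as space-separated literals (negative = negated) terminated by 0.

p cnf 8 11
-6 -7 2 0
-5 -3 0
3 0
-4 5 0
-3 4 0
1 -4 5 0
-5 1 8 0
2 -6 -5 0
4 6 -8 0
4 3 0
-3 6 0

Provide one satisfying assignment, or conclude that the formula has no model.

(x3) alone gives x3 = True.
(¬x5) alone gives x5 = False.
(¬x4) alone gives x4 = False.
Now (x4) is unsatisfied and unit — conflict.

UNSATISFIABLE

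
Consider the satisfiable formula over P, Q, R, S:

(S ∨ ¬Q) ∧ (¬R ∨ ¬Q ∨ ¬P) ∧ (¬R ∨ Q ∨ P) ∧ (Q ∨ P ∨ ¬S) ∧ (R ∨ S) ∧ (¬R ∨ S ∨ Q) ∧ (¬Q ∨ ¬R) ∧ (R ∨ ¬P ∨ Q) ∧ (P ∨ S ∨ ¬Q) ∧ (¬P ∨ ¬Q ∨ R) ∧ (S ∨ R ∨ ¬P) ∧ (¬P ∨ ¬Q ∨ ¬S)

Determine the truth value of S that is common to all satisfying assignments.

True

Suppose S = False.
Unit clause (¬Q) forces Q = False.
Unit clause (R) forces R = True.
But (¬R) is also a unit clause — contradiction.
So every satisfying assignment has S = True.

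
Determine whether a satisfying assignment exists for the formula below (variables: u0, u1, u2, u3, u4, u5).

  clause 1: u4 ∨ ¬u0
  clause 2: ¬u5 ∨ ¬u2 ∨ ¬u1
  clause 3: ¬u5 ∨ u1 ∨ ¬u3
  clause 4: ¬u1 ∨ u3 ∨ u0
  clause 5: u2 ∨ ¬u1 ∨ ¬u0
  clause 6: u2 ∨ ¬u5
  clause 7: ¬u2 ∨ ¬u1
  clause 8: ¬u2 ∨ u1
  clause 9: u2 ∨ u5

Case u4 = True:
Case u2 = True:
(¬u1) alone gives u1 = False.
Now (u1) is unsatisfied and unit — conflict.
So u2 must be the other value — set u2 = False.
(¬u5) alone gives u5 = False.
Now (u5) is unsatisfied and unit — conflict.
Either choice for u2 ends in contradiction.
So u4 must be the other value — set u4 = False.
(¬u0) alone gives u0 = False.
Case u1 = False:
(¬u2) alone gives u2 = False.
(¬u5) alone gives u5 = False.
Now (u5) is unsatisfied and unit — conflict.
So u1 must be the other value — set u1 = True.
(u3) alone gives u3 = True.
(¬u2) alone gives u2 = False.
(¬u5) alone gives u5 = False.
Now (u5) is unsatisfied and unit — conflict.
Either choice for u1 ends in contradiction.
Either choice for u4 ends in contradiction.
No assignment satisfies every clause.

No, unsatisfiable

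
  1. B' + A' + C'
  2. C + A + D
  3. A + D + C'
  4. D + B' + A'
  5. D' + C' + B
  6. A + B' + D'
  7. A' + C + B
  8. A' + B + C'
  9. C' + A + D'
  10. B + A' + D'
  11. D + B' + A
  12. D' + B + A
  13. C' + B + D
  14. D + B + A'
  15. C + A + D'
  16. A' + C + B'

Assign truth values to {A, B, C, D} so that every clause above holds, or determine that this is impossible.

UNSATISFIABLE

Suppose B = 0.
Suppose D = 0.
The clause (C') is unit, so C = 0.
The clause (A) is unit, so A = 1.
But (A') is also a unit clause — contradiction.
Undo D and try D = 1.
The clause (C') is unit, so C = 0.
The clause (A') is unit, so A = 0.
But (A) is also a unit clause — contradiction.
Either choice for D ends in contradiction.
Undo B and try B = 1.
Suppose A = 0.
The clause (D') is unit, so D = 0.
But (D) is also a unit clause — contradiction.
Undo A and try A = 1.
The clause (C') is unit, so C = 0.
But (C) is also a unit clause — contradiction.
Either choice for A ends in contradiction.
Either choice for B ends in contradiction.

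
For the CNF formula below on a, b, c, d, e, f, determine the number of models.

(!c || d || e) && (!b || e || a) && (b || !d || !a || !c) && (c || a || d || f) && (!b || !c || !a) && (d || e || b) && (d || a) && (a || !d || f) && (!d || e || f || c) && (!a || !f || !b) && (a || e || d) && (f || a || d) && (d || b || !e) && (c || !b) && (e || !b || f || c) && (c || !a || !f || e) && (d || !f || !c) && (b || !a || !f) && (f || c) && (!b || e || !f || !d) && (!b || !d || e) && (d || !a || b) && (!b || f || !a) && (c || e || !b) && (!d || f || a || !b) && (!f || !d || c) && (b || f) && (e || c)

3

There are 2^6 = 64 truth assignments over (a, b, c, d, e, f).
Split on c. With c = true, the clauses containing c are satisfied and !c drops from the rest; 3 of the 2^5 = 32 assignments to the other variables satisfy what remains.
With c = false, by the same count on the reduced clause set, 0 assignments work.
Total: 3 + 0 = 3.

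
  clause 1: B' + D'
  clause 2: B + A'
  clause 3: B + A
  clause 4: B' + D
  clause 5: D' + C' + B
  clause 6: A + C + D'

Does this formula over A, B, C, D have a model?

Unsatisfiable

Case B = 0:
From the singleton clause (A'), A = 0.
Now (A) is unsatisfied and unit — conflict.
Undo B and try B = 1.
From the singleton clause (D'), D = 0.
Now (D) is unsatisfied and unit — conflict.
Both values of B lead to a conflict.
No assignment satisfies every clause.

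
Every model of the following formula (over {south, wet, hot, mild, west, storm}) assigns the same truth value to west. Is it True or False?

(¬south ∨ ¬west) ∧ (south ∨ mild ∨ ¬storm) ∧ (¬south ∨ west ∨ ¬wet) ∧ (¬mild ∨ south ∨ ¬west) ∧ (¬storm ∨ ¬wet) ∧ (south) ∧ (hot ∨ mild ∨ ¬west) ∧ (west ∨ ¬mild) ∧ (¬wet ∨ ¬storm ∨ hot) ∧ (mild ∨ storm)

Suppose west = True.
(¬south) alone gives south = False.
Now (south) is unsatisfied and unit — conflict.
So every satisfying assignment has west = False.

False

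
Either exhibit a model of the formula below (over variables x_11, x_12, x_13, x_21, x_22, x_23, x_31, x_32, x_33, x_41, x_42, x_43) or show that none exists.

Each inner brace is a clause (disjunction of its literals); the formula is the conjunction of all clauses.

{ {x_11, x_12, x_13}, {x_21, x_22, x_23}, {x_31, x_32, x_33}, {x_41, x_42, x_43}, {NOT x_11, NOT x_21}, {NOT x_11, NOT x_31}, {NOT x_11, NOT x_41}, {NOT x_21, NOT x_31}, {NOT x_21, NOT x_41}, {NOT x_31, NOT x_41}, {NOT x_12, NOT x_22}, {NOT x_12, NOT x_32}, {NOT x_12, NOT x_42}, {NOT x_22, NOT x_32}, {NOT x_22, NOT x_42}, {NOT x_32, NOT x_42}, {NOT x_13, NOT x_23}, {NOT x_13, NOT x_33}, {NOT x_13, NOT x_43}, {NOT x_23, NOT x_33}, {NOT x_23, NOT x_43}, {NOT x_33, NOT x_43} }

UNSATISFIABLE

Case x_11 = false:
Case x_12 = true:
The clause (NOT x_22) is unit, so x_22 = false.
The clause (NOT x_32) is unit, so x_32 = false.
The clause (NOT x_42) is unit, so x_42 = false.
Case x_21 = true:
The clause (NOT x_31) is unit, so x_31 = false.
The clause (x_33) is unit, so x_33 = true.
The clause (NOT x_41) is unit, so x_41 = false.
The clause (x_43) is unit, so x_43 = true.
That conflicts with the unit clause (NOT x_43).
Undo x_21 and try x_21 = false.
The clause (x_23) is unit, so x_23 = true.
The clause (NOT x_13) is unit, so x_13 = false.
The clause (NOT x_33) is unit, so x_33 = false.
The clause (x_31) is unit, so x_31 = true.
The clause (NOT x_41) is unit, so x_41 = false.
The clause (x_43) is unit, so x_43 = true.
That conflicts with the unit clause (NOT x_43).
Either choice for x_21 ends in contradiction.
Undo x_12 and try x_12 = false.
The clause (x_13) is unit, so x_13 = true.
The clause (NOT x_23) is unit, so x_23 = false.
The clause (NOT x_33) is unit, so x_33 = false.
The clause (NOT x_43) is unit, so x_43 = false.
Case x_21 = true:
The clause (NOT x_31) is unit, so x_31 = false.
The clause (x_32) is unit, so x_32 = true.
The clause (NOT x_41) is unit, so x_41 = false.
The clause (x_42) is unit, so x_42 = true.
That conflicts with the unit clause (NOT x_42).
Undo x_21 and try x_21 = false.
The clause (x_22) is unit, so x_22 = true.
The clause (NOT x_32) is unit, so x_32 = false.
The clause (x_31) is unit, so x_31 = true.
The clause (NOT x_41) is unit, so x_41 = false.
The clause (x_42) is unit, so x_42 = true.
That conflicts with the unit clause (NOT x_42).
Either choice for x_21 ends in contradiction.
Either choice for x_12 ends in contradiction.
Undo x_11 and try x_11 = true.
The clause (NOT x_21) is unit, so x_21 = false.
The clause (NOT x_31) is unit, so x_31 = false.
The clause (NOT x_41) is unit, so x_41 = false.
Case x_22 = true:
The clause (NOT x_12) is unit, so x_12 = false.
The clause (NOT x_32) is unit, so x_32 = false.
The clause (x_33) is unit, so x_33 = true.
The clause (NOT x_42) is unit, so x_42 = false.
The clause (x_43) is unit, so x_43 = true.
That conflicts with the unit clause (NOT x_43).
Undo x_22 and try x_22 = false.
The clause (x_23) is unit, so x_23 = true.
The clause (NOT x_13) is unit, so x_13 = false.
The clause (NOT x_33) is unit, so x_33 = false.
The clause (x_32) is unit, so x_32 = true.
The clause (NOT x_12) is unit, so x_12 = false.
The clause (NOT x_42) is unit, so x_42 = false.
The clause (x_43) is unit, so x_43 = true.
That conflicts with the unit clause (NOT x_43).
Either choice for x_22 ends in contradiction.
Either choice for x_11 ends in contradiction.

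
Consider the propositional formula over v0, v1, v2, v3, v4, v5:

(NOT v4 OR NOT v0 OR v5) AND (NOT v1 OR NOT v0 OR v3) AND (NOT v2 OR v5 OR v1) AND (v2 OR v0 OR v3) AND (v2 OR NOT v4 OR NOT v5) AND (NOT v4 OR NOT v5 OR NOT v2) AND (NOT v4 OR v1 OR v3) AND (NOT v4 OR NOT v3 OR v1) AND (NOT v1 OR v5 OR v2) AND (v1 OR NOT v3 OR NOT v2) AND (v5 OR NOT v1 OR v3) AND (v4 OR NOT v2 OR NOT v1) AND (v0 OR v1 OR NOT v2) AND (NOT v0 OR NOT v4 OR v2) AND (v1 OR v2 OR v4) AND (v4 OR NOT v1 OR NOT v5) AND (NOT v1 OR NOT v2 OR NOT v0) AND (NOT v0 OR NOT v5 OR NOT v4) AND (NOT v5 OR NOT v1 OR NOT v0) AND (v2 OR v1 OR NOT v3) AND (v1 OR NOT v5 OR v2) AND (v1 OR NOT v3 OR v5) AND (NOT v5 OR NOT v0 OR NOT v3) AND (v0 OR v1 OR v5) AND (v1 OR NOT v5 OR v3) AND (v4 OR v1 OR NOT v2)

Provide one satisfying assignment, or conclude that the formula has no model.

Branch on v4: set v4 = true.
Branch on v0: set v0 = false.
Branch on v2: set v2 = true.
The clause (NOT v5) is unit, so v5 = false.
The clause (v1) is unit, so v1 = true.
The clause (v3) is unit, so v3 = true.
This assignment satisfies each clause.

v0 ↦ false,  v1 ↦ true,  v2 ↦ true,  v3 ↦ true,  v4 ↦ true,  v5 ↦ false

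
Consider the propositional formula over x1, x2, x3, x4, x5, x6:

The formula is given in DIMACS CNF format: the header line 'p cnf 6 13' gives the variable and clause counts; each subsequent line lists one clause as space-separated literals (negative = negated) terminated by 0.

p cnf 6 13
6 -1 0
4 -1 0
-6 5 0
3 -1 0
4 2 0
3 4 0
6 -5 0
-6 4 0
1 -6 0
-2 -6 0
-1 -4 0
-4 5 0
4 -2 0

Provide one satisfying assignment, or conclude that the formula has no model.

UNSATISFIABLE

Case x6 = True:
The clause (x5) is unit, so x5 = True.
The clause (x4) is unit, so x4 = True.
The clause (x1) is unit, so x1 = True.
But (¬x1) is also a unit clause — contradiction.
So x6 must be the other value — set x6 = False.
The clause (¬x1) is unit, so x1 = False.
The clause (¬x5) is unit, so x5 = False.
The clause (¬x4) is unit, so x4 = False.
The clause (x2) is unit, so x2 = True.
But (¬x2) is also a unit clause — contradiction.
Both values of x6 lead to a conflict.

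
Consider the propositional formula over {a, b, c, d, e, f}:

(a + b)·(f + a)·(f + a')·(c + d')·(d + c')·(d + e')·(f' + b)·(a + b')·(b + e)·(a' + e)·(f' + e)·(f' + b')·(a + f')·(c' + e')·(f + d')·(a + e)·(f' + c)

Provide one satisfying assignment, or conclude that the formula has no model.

Suppose a = 1.
(f) alone gives f = 1.
(b) alone gives b = 1.
That conflicts with the unit clause (b').
Backtrack on a: now try a = 0.
(b) alone gives b = 1.
That conflicts with the unit clause (b').
Both values of a lead to a conflict.

UNSATISFIABLE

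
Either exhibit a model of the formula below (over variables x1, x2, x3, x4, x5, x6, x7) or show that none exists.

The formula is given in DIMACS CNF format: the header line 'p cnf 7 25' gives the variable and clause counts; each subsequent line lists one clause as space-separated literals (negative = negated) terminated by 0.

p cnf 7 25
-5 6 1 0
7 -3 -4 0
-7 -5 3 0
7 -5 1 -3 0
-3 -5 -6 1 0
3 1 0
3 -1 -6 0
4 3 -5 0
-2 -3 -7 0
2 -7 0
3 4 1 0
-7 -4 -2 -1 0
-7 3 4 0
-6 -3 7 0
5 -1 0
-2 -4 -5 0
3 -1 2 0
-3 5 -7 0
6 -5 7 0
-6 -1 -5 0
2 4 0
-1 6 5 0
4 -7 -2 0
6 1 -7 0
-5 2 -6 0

Branch on x3: set x3 = True.
Branch on x7: set x7 = False.
From the singleton clause (¬x4), x4 = False.
From the singleton clause (¬x6), x6 = False.
From the singleton clause (¬x5), x5 = False.
From the singleton clause (¬x1), x1 = False.
From the singleton clause (x2), x2 = True.
This assignment satisfies each clause.

x1=False,  x2=True,  x3=True,  x4=False,  x5=False,  x6=False,  x7=False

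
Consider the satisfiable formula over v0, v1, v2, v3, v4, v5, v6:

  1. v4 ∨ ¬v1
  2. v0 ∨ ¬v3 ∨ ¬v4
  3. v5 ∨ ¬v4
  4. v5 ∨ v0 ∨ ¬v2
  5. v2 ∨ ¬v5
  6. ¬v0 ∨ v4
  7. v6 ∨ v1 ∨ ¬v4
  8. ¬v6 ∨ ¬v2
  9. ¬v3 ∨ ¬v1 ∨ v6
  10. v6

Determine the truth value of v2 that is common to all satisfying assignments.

Suppose v2 = True.
Unit clause (¬v6) forces v6 = False.
That conflicts with the unit clause (v6).
So every satisfying assignment has v2 = False.

False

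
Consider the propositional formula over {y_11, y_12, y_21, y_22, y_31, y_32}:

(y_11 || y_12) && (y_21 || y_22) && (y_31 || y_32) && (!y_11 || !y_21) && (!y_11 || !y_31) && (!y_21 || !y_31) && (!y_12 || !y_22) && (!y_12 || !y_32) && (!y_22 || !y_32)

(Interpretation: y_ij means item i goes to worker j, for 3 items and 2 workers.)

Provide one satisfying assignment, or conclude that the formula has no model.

Suppose y_11 = true.
From the singleton clause (!y_21), y_21 = false.
From the singleton clause (y_22), y_22 = true.
From the singleton clause (!y_31), y_31 = false.
From the singleton clause (y_32), y_32 = true.
But (!y_32) is also a unit clause — contradiction.
So y_11 must be the other value — set y_11 = false.
From the singleton clause (y_12), y_12 = true.
From the singleton clause (!y_22), y_22 = false.
From the singleton clause (y_21), y_21 = true.
From the singleton clause (!y_31), y_31 = false.
From the singleton clause (y_32), y_32 = true.
But (!y_32) is also a unit clause — contradiction.
Neither y_11 = true nor y_11 = false works.

UNSATISFIABLE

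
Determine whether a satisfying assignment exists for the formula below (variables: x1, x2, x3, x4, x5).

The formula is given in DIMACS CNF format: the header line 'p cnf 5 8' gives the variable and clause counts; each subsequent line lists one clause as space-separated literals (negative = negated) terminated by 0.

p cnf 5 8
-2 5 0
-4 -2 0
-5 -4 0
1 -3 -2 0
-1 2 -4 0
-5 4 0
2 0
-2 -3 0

Unit clause (x2) forces x2 = True.
Unit clause (x5) forces x5 = True.
Unit clause (¬x4) forces x4 = False.
Now (x4) is unsatisfied and unit — conflict.
No assignment satisfies every clause.

No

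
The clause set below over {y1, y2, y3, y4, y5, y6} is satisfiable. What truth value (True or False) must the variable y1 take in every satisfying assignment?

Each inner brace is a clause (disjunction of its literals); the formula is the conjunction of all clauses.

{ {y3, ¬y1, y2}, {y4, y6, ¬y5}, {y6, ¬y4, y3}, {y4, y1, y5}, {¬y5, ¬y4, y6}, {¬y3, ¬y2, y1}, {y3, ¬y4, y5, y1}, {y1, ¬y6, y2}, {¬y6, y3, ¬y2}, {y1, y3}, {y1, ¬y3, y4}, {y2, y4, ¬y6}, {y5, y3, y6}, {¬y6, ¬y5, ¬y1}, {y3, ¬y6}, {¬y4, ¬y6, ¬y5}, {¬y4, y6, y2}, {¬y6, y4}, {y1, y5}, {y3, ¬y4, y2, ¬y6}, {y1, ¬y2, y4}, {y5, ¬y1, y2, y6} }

Suppose y1 = False.
From the singleton clause (y3), y3 = True.
From the singleton clause (¬y2), y2 = False.
From the singleton clause (¬y6), y6 = False.
From the singleton clause (y4), y4 = True.
Now (¬y4) is unsatisfied and unit — conflict.
So every satisfying assignment has y1 = True.

True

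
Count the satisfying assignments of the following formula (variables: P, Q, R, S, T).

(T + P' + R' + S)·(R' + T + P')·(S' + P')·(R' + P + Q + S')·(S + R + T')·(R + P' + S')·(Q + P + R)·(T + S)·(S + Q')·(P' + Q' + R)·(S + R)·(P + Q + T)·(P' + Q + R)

6

There are 2^5 = 32 truth assignments over (P, Q, R, S, T).
Split on S. With S = 1, the clauses containing S are satisfied and S' drops from the rest; 4 of the 2^4 = 16 assignments to the other variables satisfy what remains.
With S = 0, by the same count on the reduced clause set, 2 assignments work.
Total: 4 + 2 = 6.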